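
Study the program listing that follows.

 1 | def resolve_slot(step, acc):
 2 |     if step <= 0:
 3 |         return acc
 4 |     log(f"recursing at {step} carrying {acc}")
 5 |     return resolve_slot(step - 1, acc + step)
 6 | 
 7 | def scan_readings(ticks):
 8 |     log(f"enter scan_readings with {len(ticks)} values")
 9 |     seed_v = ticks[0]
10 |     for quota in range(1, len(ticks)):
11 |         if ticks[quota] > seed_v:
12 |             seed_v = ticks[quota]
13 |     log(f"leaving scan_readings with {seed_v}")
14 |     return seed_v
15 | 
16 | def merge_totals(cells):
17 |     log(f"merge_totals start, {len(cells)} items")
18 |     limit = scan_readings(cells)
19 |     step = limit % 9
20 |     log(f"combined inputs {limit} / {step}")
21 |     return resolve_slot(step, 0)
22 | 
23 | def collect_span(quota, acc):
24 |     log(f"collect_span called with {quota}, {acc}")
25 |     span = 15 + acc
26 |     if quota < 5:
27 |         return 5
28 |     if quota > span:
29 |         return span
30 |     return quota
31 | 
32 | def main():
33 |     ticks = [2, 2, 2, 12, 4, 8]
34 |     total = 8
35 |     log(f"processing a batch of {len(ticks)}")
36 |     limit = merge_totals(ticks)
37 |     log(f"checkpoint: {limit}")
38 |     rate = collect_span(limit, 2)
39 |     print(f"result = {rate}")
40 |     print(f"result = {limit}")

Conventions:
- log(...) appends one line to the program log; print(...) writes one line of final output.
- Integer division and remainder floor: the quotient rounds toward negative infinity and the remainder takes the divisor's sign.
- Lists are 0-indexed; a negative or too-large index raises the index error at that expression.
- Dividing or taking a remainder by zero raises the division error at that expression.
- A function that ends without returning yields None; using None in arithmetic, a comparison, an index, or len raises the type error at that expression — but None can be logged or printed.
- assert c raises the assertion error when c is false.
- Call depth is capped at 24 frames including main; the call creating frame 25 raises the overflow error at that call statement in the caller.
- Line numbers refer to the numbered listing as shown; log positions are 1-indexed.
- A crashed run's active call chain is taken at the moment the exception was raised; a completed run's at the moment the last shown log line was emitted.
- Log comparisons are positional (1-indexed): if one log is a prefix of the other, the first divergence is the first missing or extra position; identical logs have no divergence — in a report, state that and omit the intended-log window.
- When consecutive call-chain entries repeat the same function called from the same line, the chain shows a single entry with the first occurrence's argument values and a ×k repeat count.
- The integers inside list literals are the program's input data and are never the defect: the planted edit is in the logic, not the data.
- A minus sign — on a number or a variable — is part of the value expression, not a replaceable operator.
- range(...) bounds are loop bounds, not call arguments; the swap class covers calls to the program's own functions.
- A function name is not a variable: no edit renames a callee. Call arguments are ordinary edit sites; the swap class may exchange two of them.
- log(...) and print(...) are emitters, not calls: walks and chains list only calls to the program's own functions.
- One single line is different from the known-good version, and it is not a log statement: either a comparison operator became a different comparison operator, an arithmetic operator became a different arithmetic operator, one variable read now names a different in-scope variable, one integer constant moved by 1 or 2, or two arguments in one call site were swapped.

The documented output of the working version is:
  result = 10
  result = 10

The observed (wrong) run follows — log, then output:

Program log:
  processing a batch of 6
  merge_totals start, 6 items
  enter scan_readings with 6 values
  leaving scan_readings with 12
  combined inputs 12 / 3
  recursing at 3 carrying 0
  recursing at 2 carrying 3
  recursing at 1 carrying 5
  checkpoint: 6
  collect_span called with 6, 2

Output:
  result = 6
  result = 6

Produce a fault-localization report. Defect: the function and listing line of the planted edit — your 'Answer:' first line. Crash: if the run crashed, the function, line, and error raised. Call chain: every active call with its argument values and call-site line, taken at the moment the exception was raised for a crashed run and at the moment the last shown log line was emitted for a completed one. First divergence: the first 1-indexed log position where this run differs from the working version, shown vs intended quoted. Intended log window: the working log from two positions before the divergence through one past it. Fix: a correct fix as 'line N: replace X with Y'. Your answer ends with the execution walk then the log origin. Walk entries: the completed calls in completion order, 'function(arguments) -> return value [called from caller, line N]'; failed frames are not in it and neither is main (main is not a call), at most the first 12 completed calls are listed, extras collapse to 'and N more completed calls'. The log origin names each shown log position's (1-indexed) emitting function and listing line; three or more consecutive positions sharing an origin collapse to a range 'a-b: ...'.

Answer: the defect is in merge_totals at line 19.
Key observation: The log first diverges at position 5: the faulty run prints 'combined inputs 12 / 3' where the working version prints 'combined inputs 12 / 4'.
Call chain: main -> collect_span(6, 2) (called at line 38).
First divergence: at position 5 the run shows 'combined inputs 12 / 3' where the working version logs 'combined inputs 12 / 4'.
Intended log window:
  3: enter scan_readings with 6 values
  4: leaving scan_readings with 12
  5: combined inputs 12 / 4
  6: recursing at 4 carrying 0
Execution walk:
  scan_readings([2, 2, 2, 12, 4, 8]) -> 12  [called from merge_totals, line 18]
  resolve_slot(0, 6) -> 6  [called from resolve_slot, line 5]
  resolve_slot(1, 5) -> 6  [called from resolve_slot, line 5]
  resolve_slot(2, 3) -> 6  [called from resolve_slot, line 5]
  resolve_slot(3, 0) -> 6  [called from merge_totals, line 21]
  merge_totals([2, 2, 2, 12, 4, 8]) -> 6  [called from main, line 36]
  collect_span(6, 2) -> 6  [called from main, line 38]
Origin of each log line:
  1 — main, line 35
  2 — merge_totals, line 17
  3 — scan_readings, line 8
  4 — scan_readings, line 13
  5 — merge_totals, line 20
  6-8 — resolve_slot, line 4
  9 — main, line 37
  10 — collect_span, line 24
A correct fix: line 19: replace `9` with `8`.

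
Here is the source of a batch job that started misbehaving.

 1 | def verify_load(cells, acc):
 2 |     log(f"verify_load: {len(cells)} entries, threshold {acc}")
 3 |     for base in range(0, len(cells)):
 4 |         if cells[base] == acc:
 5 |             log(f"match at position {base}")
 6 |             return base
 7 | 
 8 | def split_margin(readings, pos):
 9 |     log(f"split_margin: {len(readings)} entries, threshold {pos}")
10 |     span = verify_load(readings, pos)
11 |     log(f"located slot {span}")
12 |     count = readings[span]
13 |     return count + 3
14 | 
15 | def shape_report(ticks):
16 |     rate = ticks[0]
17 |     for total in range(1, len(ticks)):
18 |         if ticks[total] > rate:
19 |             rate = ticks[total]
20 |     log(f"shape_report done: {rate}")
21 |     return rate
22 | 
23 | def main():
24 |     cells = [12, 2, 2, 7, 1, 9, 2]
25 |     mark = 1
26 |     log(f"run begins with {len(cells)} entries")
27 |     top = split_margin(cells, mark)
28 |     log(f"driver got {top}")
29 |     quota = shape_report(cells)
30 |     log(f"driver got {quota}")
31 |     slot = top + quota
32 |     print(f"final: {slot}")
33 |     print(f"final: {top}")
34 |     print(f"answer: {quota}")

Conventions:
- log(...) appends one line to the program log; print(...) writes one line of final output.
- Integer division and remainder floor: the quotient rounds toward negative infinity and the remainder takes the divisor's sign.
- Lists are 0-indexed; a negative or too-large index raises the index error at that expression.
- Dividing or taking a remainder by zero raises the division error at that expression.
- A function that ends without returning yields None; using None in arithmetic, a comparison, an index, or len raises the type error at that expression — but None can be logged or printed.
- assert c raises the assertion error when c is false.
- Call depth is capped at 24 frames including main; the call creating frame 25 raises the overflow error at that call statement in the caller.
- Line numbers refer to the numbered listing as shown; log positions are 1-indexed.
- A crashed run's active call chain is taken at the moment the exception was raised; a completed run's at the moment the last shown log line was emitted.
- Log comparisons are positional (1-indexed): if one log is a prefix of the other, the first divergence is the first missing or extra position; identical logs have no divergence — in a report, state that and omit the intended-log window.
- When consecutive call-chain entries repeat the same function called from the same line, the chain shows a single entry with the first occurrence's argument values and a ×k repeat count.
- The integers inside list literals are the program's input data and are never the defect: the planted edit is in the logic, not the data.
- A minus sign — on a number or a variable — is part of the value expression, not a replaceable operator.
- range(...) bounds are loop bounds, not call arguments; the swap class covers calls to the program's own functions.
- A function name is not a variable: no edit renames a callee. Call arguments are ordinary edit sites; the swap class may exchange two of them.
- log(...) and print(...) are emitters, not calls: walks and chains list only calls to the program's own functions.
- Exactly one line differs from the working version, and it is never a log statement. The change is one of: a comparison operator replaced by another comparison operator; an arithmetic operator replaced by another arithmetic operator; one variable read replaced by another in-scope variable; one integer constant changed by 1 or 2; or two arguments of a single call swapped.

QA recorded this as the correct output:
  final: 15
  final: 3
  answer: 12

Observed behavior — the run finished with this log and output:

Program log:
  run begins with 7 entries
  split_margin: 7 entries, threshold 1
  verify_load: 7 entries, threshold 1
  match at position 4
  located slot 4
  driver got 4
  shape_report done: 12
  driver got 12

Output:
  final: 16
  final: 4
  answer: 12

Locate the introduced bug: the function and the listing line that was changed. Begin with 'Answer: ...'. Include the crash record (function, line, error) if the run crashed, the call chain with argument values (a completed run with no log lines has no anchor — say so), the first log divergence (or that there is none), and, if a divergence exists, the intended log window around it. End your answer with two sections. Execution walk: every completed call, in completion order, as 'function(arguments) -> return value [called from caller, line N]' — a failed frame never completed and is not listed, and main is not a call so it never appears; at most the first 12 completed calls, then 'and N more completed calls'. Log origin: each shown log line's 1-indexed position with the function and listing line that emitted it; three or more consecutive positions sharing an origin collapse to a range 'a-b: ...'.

Answer: the defect is in split_margin at line 13.
Key fact: Position 6 is the first bad log line: 'driver got 4' should read 'driver got 3'.
Call chain: main.
First divergence: position 6; shown 'driver got 4' vs intended 'driver got 3'.
Intended log window:
  4: match at position 4
  5: located slot 4
  6: driver got 3
  7: shape_report done: 12
Execution walk:
  verify_load([12, 2, 2, 7, 1, 9, 2], 1) -> 4  [called from split_margin, line 10]
  split_margin([12, 2, 2, 7, 1, 9, 2], 1) -> 4  [called from main, line 27]
  shape_report([12, 2, 2, 7, 1, 9, 2]) -> 12  [called from main, line 29]
Log origins:
  1 — main, line 26
  2 — split_margin, line 9
  3 — verify_load, line 2
  4 — verify_load, line 5
  5 — split_margin, line 11
  6 — main, line 28
  7 — shape_report, line 20
  8 — main, line 30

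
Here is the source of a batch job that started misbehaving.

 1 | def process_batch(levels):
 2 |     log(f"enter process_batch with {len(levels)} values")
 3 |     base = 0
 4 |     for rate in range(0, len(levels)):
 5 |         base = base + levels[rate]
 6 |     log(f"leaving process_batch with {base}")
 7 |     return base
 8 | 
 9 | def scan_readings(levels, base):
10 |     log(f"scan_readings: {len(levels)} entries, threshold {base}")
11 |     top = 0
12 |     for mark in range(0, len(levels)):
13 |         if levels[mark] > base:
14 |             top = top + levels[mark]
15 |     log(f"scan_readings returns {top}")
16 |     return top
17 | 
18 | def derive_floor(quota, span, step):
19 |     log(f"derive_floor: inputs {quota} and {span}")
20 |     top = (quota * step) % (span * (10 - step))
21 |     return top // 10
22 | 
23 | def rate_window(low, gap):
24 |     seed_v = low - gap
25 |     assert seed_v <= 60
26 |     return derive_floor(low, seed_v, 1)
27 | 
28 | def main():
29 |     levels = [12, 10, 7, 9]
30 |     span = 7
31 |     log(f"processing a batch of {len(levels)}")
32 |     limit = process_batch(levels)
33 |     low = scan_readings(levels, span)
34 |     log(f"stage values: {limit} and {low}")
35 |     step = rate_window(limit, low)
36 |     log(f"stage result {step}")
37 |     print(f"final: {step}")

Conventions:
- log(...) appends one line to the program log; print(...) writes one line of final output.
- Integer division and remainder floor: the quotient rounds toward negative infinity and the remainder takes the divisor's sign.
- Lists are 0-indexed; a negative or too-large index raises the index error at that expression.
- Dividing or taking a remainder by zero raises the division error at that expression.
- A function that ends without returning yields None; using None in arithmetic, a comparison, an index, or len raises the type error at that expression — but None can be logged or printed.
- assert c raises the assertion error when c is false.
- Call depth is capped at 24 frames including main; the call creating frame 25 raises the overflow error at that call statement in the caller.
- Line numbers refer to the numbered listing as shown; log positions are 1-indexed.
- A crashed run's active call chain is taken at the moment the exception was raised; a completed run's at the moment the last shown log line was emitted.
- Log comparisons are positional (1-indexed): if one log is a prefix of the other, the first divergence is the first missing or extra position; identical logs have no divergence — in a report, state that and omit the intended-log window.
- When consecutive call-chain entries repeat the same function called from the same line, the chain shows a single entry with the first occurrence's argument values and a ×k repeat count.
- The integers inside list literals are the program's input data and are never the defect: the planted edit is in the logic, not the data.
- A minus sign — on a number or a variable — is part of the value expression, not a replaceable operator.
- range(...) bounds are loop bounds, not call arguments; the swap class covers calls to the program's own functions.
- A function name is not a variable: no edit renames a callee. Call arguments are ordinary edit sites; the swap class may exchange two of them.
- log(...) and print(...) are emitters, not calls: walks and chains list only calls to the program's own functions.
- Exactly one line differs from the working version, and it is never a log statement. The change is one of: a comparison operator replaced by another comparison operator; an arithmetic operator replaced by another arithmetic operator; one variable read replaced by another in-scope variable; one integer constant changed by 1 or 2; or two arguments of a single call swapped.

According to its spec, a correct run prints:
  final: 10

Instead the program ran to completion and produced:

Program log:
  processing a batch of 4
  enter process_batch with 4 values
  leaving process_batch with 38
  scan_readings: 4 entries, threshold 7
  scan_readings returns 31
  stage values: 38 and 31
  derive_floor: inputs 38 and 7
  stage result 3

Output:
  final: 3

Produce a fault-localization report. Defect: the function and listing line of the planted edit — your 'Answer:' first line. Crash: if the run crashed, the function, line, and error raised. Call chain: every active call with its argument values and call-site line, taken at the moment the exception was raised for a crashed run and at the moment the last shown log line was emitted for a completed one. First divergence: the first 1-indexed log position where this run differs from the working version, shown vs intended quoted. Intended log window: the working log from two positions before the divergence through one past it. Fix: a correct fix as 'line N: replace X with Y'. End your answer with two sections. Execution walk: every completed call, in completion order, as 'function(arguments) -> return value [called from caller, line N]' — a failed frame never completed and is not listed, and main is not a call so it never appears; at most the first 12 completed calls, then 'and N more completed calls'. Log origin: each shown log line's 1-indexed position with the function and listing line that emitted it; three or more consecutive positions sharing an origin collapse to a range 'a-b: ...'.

Answer: the defect is in derive_floor at line 20.
Core observation: Log line 8 is where behavior first shows: 'stage result 3' appears instead of 'stage result 10'.
Call chain: main.
First divergence: at position 8 the run shows 'stage result 3' where the working version logs 'stage result 10'.
Intended log window:
  6: stage values: 38 and 31
  7: derive_floor: inputs 38 and 7
  8: stage result 10
Execution walk:
  process_batch([12, 10, 7, 9]) -> 38  [called from main, line 32]
  scan_readings([12, 10, 7, 9], 7) -> 31  [called from main, line 33]
  derive_floor(38, 7, 1) -> 3  [called from rate_window, line 26]
  rate_window(38, 31) -> 3  [called from main, line 35]
Log origins:
  1: from main, line 31
  2: from process_batch, line 2
  3: from process_batch, line 6
  4: from scan_readings, line 10
  5: from scan_readings, line 15
  6: from main, line 34
  7: from derive_floor, line 19
  8: from main, line 36
A correct fix: line 20: replace `%` with `+`.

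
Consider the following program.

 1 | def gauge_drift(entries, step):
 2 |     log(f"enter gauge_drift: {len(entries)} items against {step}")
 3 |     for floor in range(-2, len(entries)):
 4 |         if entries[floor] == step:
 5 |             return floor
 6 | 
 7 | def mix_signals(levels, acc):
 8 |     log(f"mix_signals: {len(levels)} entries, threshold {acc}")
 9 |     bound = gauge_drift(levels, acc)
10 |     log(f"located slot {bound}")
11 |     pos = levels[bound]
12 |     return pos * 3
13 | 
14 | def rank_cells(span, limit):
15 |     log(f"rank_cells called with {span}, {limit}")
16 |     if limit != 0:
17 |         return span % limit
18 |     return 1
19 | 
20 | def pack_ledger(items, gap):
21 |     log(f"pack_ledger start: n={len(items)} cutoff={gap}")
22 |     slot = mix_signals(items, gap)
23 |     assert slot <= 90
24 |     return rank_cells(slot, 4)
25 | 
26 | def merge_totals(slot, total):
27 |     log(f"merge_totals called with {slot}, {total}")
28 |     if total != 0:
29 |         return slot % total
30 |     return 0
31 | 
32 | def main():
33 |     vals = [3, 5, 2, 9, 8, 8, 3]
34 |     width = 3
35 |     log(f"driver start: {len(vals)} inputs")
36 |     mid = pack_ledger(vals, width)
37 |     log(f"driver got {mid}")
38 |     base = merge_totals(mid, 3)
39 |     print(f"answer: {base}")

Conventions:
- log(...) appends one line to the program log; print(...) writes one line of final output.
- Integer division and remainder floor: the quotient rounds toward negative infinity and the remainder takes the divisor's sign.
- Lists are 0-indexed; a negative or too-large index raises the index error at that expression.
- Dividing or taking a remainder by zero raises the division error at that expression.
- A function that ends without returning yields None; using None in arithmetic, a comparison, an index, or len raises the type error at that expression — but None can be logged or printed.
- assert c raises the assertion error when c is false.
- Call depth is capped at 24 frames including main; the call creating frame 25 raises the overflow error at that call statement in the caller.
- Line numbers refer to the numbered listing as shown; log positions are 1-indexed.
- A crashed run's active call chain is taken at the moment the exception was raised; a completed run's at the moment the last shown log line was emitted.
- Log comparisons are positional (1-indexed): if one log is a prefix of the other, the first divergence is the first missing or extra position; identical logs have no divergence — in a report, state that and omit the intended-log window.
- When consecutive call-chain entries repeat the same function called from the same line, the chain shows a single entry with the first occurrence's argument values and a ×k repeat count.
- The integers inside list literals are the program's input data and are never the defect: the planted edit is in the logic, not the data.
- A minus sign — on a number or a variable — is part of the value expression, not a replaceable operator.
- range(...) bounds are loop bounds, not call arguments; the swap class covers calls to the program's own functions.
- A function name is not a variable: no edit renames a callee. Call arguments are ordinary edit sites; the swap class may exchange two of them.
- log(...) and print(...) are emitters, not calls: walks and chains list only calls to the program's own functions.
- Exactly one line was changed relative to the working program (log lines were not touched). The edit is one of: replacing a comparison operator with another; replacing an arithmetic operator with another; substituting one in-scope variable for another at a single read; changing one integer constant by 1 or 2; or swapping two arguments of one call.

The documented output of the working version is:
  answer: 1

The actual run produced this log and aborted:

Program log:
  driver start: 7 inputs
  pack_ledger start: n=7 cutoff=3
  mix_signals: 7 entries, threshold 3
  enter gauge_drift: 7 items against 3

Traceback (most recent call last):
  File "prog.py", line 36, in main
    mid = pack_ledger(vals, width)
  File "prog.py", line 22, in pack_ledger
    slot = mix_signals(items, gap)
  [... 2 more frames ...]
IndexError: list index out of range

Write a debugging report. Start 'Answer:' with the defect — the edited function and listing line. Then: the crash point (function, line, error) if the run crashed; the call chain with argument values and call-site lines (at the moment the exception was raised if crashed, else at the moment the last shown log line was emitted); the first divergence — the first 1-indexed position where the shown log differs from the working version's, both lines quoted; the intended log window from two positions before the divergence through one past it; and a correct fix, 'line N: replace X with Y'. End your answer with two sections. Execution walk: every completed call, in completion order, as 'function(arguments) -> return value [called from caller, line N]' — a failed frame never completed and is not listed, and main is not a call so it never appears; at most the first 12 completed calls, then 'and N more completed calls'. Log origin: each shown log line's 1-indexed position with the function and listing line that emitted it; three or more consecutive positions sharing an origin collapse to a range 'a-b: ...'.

Answer: the defect is in gauge_drift at line 3.
The tell: The log ends early — 4 lines, where the working version next logs 'located slot 0'.
Crash: gauge_drift, line 4, IndexError.
Call chain: main -> pack_ledger([3, 5, 2, 9, 8, 8, 3], 3) (called at line 36) -> mix_signals([3, 5, 2, 9, 8, 8, 3], 3) (called at line 22) -> gauge_drift([3, 5, 2, 9, 8, 8, 3], 3) (called at line 9).
First divergence: position 5 — after 4 matching lines the faulty run goes silent; intended next line 'located slot 0'.
Intended log window:
  3: mix_signals: 7 entries, threshold 3
  4: enter gauge_drift: 7 items against 3
  5: located slot 0
  6: rank_cells called with 9, 4
Execution walk:
  (no call completed)
Log origins:
  1: from main, line 35
  2: from pack_ledger, line 21
  3: from mix_signals, line 8
  4: from gauge_drift, line 2
A correct fix: line 3: replace `-2` with `0`.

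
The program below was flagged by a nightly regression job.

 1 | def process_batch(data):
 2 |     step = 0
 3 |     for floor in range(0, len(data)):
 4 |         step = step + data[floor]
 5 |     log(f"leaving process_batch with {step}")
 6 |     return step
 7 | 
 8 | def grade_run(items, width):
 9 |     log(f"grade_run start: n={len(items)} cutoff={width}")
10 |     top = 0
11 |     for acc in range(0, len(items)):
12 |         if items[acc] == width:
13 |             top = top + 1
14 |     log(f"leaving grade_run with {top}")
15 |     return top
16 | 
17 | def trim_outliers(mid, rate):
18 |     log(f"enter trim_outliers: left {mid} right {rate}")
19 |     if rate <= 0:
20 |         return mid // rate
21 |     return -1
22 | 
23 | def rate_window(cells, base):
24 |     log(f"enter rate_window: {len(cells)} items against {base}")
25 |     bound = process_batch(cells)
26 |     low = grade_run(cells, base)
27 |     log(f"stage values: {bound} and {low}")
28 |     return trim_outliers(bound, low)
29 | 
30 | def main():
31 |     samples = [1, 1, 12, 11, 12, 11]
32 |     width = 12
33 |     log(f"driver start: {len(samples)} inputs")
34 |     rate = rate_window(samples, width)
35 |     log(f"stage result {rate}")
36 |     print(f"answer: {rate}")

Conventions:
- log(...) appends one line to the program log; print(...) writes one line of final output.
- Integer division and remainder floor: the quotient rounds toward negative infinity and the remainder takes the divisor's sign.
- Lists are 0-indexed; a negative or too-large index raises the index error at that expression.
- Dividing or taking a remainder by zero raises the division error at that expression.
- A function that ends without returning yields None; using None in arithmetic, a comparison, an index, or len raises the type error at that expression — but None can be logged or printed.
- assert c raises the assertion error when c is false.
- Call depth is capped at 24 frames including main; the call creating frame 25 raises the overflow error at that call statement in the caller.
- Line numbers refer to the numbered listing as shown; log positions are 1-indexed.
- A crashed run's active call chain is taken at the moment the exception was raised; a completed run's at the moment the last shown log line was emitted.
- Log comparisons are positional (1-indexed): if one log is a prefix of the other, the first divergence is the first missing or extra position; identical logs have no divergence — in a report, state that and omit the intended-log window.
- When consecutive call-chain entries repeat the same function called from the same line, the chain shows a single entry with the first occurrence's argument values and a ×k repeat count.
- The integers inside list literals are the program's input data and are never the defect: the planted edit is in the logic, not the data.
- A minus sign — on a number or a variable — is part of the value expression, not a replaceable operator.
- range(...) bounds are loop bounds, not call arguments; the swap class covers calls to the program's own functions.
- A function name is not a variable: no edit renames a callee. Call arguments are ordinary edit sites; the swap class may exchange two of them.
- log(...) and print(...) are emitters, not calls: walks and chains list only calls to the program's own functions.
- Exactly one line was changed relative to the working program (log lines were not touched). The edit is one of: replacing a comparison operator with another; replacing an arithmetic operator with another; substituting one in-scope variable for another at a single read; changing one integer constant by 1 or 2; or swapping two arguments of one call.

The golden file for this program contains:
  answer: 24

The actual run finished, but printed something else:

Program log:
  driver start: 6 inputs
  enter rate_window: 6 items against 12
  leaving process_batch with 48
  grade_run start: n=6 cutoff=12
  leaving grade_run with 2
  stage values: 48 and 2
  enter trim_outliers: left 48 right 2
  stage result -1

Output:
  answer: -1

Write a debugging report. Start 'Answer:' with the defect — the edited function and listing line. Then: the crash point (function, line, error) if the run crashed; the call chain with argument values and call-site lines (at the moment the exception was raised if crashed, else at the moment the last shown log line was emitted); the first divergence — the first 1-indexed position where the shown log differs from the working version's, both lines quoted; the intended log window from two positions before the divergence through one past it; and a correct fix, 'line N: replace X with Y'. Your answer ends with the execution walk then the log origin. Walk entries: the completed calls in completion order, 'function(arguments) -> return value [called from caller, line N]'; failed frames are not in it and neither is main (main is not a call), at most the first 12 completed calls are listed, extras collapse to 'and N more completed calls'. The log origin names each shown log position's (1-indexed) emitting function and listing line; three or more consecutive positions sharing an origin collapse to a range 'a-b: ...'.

Answer: the defect is in trim_outliers at line 19.
Key fact: At log position 8 the runs split — shown 'stage result -1', but the working version logs 'stage result 24'.
Call chain: main.
First divergence: position 8 — the shown line 'stage result -1' should read 'stage result 24'.
Intended log window:
  6: stage values: 48 and 2
  7: enter trim_outliers: left 48 right 2
  8: stage result 24
Execution walk:
  process_batch([1, 1, 12, 11, 12, 11]) -> 48  [called from rate_window, line 25]
  grade_run([1, 1, 12, 11, 12, 11], 12) -> 2  [called from rate_window, line 26]
  trim_outliers(48, 2) -> -1  [called from rate_window, line 28]
  rate_window([1, 1, 12, 11, 12, 11], 12) -> -1  [called from main, line 34]
Log origin:
  1: emitted by main (line 33)
  2: emitted by rate_window (line 24)
  3: emitted by process_batch (line 5)
  4: emitted by grade_run (line 9)
  5: emitted by grade_run (line 14)
  6: emitted by rate_window (line 27)
  7: emitted by trim_outliers (line 18)
  8: emitted by main (line 35)
A correct fix: line 19: replace `<=` with `!=`.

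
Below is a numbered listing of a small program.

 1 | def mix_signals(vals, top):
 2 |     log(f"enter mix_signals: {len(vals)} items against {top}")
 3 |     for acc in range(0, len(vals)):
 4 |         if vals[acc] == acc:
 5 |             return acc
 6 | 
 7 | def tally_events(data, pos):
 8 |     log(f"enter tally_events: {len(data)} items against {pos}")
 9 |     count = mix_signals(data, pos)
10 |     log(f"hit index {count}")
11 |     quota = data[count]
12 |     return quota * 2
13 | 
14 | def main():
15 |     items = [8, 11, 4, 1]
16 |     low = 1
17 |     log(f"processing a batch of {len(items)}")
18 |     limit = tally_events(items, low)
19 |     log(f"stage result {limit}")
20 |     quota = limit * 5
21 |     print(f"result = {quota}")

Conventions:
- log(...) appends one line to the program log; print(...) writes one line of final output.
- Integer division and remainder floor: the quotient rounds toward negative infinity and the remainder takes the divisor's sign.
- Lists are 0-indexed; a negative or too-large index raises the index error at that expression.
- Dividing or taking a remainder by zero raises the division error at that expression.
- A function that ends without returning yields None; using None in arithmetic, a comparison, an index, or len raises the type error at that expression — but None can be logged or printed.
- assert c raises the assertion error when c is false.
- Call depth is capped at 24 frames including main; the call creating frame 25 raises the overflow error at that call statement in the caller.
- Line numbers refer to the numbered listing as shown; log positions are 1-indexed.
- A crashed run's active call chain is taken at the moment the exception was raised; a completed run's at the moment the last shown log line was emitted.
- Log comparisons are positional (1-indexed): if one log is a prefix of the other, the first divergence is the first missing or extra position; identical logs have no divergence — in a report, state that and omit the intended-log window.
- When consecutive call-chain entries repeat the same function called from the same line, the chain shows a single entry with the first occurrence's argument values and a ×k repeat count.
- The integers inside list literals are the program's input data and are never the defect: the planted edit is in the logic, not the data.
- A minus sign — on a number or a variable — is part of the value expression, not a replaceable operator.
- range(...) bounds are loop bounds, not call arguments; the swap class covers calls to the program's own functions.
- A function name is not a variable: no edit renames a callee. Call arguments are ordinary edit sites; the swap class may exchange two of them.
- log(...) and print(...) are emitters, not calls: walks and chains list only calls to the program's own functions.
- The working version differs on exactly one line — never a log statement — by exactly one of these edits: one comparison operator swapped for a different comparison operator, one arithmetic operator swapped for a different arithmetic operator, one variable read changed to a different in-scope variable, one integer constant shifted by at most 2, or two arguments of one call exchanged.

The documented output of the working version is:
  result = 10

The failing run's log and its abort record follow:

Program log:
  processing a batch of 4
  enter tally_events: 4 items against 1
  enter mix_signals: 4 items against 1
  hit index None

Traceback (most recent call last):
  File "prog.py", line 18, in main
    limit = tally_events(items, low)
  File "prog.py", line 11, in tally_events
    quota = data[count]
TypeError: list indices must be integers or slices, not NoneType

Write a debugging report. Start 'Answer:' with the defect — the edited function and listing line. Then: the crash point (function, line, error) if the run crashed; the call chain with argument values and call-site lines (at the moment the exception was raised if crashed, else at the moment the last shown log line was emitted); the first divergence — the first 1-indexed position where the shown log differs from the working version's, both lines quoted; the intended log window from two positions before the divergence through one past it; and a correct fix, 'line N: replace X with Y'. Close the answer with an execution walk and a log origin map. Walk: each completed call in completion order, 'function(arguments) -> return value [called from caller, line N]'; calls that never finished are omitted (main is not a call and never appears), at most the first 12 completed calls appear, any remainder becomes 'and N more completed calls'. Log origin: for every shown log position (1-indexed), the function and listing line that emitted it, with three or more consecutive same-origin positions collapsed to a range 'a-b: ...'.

Answer: the defect is in mix_signals at line 4.
Key fact: At log position 4 the runs split — shown 'hit index None', but the working version logs 'hit index 3'.
Crash: tally_events, line 11, TypeError.
Call chain: main -> tally_events([8, 11, 4, 1], 1) (called at line 18).
First divergence: position 4 — shown 'hit index None', intended 'hit index 3'.
Intended log window:
  2: enter tally_events: 4 items against 1
  3: enter mix_signals: 4 items against 1
  4: hit index 3
  5: stage result 2
Execution walk:
  mix_signals([8, 11, 4, 1], 1) -> None  [called from tally_events, line 9]
Log line origins:
  1: logged in main at line 17
  2: logged in tally_events at line 8
  3: logged in mix_signals at line 2
  4: logged in tally_events at line 10
A correct fix: line 4: replace `vals[acc] == acc` with `vals[acc] == top`.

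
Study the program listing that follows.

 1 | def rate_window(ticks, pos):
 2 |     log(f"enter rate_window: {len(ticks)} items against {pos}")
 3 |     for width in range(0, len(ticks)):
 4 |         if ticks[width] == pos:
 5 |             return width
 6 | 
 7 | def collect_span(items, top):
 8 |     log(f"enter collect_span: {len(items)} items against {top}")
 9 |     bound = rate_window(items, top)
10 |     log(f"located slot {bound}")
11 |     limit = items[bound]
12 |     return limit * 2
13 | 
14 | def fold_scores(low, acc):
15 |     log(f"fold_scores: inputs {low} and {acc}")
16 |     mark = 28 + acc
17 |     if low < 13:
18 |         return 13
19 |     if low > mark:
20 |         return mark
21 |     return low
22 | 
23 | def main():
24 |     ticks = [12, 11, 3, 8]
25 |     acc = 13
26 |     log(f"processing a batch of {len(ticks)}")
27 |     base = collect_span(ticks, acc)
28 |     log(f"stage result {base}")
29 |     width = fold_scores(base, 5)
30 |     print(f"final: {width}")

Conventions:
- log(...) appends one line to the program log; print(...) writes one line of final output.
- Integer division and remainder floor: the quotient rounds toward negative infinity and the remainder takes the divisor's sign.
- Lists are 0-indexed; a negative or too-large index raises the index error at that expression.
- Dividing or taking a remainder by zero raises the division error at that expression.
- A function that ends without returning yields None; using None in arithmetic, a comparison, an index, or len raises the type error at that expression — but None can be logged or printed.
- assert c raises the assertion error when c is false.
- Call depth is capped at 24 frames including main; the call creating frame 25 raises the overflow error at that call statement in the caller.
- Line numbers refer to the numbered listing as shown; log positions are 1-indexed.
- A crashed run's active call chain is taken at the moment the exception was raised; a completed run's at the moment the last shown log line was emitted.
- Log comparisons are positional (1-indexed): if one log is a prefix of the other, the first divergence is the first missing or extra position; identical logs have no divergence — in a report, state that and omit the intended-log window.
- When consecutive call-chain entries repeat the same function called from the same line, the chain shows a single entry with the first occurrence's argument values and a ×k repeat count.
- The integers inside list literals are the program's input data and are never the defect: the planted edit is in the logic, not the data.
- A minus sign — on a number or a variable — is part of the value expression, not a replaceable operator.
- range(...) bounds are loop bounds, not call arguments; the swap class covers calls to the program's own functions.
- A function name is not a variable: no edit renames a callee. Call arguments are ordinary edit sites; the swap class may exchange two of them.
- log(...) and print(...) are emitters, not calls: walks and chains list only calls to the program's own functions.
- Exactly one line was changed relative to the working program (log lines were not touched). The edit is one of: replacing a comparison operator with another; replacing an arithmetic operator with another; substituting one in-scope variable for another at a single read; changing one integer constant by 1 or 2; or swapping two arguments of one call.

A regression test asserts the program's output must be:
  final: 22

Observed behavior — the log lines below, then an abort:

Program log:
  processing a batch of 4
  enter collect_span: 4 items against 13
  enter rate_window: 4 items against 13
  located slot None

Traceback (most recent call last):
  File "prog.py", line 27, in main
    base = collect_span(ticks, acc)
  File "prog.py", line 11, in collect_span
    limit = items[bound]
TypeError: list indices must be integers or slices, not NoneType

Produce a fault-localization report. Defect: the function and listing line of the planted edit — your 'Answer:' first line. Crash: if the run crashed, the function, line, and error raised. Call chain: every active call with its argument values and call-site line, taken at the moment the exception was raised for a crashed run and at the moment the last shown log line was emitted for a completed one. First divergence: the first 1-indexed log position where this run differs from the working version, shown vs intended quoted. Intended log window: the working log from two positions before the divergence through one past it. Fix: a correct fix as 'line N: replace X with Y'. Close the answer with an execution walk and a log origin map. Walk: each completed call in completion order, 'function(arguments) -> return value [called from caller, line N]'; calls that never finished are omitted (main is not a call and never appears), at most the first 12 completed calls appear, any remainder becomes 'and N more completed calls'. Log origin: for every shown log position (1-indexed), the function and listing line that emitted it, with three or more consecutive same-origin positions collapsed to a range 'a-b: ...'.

Answer: the defect is in main at line 25.
The tell: Log line 2 is where behavior first shows: 'enter collect_span: 4 items against 13' appears instead of 'enter collect_span: 4 items against 11'.
Crash: collect_span, line 11, TypeError.
Call chain: main -> collect_span([12, 11, 3, 8], 13) (called at line 27).
First divergence: position 2 — the shown line 'enter collect_span: 4 items against 13' should read 'enter collect_span: 4 items against 11'.
Intended log window:
  1: processing a batch of 4
  2: enter collect_span: 4 items against 11
  3: enter rate_window: 4 items against 11
Execution walk:
  rate_window([12, 11, 3, 8], 13) -> None  [called from collect_span, line 9]
Log origins:
  1: emitted by main (line 26)
  2: emitted by collect_span (line 8)
  3: emitted by rate_window (line 2)
  4: emitted by collect_span (line 10)
A correct fix: line 25: replace `13` with `11`.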